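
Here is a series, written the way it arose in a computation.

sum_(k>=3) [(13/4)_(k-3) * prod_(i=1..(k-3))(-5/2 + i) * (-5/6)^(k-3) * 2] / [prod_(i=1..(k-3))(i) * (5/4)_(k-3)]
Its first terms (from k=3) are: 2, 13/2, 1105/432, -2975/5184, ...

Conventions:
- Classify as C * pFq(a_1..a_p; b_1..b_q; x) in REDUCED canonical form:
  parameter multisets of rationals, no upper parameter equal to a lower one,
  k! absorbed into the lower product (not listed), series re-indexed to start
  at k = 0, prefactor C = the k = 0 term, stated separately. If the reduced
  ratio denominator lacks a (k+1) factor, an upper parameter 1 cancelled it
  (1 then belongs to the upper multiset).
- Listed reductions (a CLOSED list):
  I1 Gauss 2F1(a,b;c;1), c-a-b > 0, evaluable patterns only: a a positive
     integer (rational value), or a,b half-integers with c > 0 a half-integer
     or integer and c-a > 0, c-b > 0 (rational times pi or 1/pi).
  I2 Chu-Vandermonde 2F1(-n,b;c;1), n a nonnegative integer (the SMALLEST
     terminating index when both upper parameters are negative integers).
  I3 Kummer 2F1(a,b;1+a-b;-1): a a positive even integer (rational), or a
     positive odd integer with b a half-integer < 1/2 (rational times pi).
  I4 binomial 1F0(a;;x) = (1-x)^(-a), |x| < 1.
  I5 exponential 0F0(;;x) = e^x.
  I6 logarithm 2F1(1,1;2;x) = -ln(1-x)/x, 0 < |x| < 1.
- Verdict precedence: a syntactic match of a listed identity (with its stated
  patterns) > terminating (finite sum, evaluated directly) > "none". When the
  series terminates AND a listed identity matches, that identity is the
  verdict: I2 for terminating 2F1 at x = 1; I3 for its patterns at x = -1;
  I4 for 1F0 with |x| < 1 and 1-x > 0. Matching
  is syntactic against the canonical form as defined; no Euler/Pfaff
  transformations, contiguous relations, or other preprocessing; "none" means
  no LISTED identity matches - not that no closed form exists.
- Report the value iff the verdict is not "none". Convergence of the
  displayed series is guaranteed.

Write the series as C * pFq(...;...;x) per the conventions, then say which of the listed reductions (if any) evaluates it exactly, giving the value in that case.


Canonical form: C = 2 times 2F1 with upper {-3/2, 13/4}, lower {5/4}, x = -5/6. Verdict: none. Every listed pattern misses the 2F1 form at -5/6, upper {-3/2, 13/4}.

The tell: t_0 = 2 here, and the product of the first k integers (C = 2, x = -5/6) is k!.
Term ratio: r(k) = (-5/6) * (k-3/2) (k+13/4) / [(k+5/4) (k+1)] ; factor over Q: parameters, x = (-5/6), and C = 2.


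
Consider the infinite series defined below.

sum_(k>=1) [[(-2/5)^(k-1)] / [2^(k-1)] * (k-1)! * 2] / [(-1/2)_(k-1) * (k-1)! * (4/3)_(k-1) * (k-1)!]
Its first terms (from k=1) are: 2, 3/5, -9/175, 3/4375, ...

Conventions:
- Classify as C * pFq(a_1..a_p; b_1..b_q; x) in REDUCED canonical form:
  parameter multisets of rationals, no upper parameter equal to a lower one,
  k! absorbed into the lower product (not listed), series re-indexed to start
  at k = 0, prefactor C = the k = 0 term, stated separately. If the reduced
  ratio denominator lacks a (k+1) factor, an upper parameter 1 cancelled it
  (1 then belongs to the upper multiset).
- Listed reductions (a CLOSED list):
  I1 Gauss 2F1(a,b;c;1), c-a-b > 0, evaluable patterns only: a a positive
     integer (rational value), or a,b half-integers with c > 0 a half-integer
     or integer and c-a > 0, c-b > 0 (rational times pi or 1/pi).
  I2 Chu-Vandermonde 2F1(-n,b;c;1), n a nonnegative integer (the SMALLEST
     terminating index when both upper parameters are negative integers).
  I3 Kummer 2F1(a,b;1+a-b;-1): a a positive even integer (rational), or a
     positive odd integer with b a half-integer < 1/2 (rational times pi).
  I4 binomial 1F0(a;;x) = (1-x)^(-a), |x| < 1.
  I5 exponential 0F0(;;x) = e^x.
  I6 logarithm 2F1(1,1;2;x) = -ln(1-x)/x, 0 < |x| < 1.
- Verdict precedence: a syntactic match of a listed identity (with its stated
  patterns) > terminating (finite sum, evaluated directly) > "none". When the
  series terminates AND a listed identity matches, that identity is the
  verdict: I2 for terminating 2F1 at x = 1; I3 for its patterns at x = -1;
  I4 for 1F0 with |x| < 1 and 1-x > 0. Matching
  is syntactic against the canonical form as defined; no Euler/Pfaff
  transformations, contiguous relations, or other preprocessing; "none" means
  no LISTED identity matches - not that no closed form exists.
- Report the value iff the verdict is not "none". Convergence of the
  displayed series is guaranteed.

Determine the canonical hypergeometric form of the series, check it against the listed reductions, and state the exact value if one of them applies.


First insight: t_0 being 2, the denominator's factorial ratio (prefactor 2) is a lower Pochhammer.
Term ratio: r(k) = (-1/5) * 1 / [(k-1/2) (k+4/3) (k+1)] - rational; roots negated = parameters, x = (-1/5), C = 2.

Reduced: x = -1/5, 0F2, upper = {-}, lower = {-1/2, 4/3}, C = 2. Verdict: none - this 0F2 at x = -1/5 matches no listed pattern, and upper {-} holds no stopper.


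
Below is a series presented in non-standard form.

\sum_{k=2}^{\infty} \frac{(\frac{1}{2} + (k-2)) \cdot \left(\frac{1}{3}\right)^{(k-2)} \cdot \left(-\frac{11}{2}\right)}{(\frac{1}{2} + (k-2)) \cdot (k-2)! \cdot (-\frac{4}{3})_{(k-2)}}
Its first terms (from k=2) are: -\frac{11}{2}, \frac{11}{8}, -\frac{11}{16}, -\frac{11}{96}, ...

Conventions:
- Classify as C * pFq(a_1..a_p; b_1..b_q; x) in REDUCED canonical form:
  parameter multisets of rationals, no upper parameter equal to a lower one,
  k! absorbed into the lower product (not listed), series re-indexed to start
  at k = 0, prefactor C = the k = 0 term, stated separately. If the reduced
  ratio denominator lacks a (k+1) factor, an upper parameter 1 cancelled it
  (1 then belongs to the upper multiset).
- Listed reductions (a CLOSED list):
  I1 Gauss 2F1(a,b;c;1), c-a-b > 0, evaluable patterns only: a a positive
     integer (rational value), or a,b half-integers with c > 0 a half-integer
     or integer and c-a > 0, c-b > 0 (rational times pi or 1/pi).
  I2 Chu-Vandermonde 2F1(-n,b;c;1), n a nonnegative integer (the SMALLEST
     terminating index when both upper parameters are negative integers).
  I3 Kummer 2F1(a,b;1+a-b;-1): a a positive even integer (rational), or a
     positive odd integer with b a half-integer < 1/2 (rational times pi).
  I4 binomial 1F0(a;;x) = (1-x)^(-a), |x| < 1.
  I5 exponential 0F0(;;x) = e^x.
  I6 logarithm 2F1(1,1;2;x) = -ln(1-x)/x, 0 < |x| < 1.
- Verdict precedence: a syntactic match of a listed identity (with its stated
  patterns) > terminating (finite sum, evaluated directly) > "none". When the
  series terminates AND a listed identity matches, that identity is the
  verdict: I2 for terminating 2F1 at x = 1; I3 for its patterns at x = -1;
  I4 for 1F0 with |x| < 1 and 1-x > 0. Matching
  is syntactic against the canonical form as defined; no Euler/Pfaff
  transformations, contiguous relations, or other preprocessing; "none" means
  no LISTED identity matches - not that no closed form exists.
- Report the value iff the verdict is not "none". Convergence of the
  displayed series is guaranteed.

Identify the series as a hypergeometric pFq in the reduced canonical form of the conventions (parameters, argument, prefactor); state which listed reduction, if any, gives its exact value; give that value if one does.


This is -\frac{11}{2} * 0F1(-; -\frac{4}{3}; \frac{1}{3}) in reduced canonical form. Verdict: none - at argument \frac{1}{3} the multisets {-} ; {-\frac{4}{3}} match no listed identity.

Structural cue: with t_0 = -\frac{11}{2}, striking the common factor k + 1/2 reduces the term (C = -11/2, x = 1/3).
Step ratio: r(k) = \frac{1}{3} * 1 / [(k-\frac{4}{3}) (k+1)] ; factor over Q: parameters, x = \frac{1}{3}, and C = -\frac{11}{2}.


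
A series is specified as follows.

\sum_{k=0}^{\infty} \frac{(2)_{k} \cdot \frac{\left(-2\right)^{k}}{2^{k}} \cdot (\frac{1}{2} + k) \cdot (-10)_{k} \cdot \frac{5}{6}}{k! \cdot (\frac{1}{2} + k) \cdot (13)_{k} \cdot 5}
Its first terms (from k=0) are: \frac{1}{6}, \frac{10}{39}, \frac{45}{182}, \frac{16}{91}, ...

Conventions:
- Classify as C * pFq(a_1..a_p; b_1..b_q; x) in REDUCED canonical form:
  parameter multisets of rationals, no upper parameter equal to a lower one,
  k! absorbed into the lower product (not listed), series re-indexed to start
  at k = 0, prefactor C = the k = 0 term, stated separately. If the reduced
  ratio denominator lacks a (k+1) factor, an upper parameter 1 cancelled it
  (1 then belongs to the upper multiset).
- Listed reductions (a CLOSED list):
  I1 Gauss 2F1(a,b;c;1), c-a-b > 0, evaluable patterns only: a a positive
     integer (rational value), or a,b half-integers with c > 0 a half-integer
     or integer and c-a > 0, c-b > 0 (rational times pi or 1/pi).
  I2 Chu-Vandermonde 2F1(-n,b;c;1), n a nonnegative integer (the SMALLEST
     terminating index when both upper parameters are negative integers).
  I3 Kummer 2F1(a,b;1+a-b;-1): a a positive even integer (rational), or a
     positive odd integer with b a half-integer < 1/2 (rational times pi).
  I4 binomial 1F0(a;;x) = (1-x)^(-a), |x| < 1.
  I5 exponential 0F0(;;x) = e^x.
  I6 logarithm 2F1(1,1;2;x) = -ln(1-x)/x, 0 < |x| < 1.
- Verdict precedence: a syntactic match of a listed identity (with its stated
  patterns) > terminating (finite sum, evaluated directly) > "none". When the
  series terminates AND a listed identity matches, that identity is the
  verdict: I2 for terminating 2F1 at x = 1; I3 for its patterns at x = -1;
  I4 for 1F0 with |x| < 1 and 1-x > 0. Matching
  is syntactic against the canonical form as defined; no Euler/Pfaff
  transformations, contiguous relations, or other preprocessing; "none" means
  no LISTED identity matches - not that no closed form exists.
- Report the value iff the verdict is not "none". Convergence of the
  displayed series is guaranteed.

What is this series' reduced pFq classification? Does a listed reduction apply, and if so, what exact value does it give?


Structural cue: x = -1 and the constant factors (prefactor 1/6) combine into one prefactor.
Term ratio: r(k) = -1 * (k-10) (k+2) / [(k+13) (k+1)] ; factor over Q: parameters, x = -1, and C = \frac{1}{6}.

This is \frac{1}{6} * 2F1(-10, 2; 13; -1) in reduced canonical form. Verdict: Kummer (I3) fires (x = -1; c = 13 equals 1+a-b for upper {-10, 2}: listed pattern). Value: 1.


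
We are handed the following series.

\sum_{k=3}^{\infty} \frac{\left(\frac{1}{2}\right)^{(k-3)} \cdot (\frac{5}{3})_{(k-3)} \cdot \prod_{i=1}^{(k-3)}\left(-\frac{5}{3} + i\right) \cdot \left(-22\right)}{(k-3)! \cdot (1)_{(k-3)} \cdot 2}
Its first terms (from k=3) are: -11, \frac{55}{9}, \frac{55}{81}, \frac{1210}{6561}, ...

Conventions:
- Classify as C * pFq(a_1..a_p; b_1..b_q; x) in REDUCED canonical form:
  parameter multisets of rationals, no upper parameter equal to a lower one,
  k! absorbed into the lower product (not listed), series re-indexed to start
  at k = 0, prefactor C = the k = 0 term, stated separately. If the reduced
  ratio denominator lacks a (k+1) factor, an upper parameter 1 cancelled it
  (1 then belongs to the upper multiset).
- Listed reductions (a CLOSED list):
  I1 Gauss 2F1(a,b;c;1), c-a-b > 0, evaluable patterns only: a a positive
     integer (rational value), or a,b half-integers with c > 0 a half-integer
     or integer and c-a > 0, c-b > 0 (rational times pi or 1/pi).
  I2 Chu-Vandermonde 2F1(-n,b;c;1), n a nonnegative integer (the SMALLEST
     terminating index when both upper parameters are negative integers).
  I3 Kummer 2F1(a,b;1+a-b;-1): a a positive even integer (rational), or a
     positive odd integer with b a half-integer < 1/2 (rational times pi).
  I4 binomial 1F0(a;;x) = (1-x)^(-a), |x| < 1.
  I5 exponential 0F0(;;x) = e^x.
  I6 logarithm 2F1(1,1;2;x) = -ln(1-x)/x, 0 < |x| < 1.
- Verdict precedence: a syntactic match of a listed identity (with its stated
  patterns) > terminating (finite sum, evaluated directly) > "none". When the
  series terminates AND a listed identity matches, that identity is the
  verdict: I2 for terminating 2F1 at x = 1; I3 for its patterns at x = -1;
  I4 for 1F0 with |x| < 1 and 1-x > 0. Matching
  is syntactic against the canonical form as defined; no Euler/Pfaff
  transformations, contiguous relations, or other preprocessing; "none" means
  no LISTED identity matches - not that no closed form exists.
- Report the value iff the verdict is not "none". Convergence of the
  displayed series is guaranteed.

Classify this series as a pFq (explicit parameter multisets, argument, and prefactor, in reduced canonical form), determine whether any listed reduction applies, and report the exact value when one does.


The series (x = \frac{1}{2}) is 2F1: upper {-\frac{2}{3}, \frac{5}{3}}, lower {1}, prefactor -11. Verdict: none here - no I1-I6 shape fits x = \frac{1}{2} with lower {1}.

Key step: with t_0 = -11, the constant factors (prefactor -11) combine into one prefactor.
Ratio: r(k) = \frac{1}{2} * (k-\frac{2}{3}) (k+\frac{5}{3}) / [(k+1) (k+1)] - rational; roots negated = parameters, x = \frac{1}{2}, C = -11.


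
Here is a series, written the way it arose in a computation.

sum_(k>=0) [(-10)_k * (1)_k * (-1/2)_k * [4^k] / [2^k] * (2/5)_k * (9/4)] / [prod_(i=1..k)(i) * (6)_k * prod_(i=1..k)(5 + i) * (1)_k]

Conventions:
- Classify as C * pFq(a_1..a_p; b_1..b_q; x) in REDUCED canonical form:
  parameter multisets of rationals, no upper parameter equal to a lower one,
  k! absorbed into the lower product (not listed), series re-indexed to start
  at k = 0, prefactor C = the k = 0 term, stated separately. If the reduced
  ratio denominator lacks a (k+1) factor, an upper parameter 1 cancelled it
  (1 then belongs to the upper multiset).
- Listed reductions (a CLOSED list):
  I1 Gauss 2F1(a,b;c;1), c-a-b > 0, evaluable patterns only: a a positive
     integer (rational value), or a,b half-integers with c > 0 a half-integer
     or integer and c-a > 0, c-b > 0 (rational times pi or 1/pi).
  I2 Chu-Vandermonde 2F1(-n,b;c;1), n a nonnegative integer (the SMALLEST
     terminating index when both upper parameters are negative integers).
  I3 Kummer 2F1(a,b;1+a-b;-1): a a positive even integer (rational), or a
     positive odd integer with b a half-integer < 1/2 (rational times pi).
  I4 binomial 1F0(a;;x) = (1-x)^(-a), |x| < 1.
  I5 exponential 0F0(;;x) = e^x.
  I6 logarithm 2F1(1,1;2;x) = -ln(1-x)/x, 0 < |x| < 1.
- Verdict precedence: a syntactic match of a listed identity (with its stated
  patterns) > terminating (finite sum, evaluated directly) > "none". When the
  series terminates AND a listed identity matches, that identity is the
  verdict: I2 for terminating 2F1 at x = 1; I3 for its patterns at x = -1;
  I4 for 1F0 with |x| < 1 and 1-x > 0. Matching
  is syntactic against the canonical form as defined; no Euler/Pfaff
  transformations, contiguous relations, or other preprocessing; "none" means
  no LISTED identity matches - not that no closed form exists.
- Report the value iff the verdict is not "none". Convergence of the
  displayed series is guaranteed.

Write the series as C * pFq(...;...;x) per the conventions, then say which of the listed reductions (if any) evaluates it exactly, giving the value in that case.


x = 2 here; the reduced form reads 3F2, upper {-10, -1/2, 2/5}, lower {6, 6}, C = 9/4. Verdict: terminating - upper parameter -10 makes this a finite sum (last index 10), evaluated exactly. Hence: 66359032115603/26812500000000.

Key step: from the first term 9/4: the lower running product (C = 9/4) is a rising factorial.
Consecutive-term ratio: r(k) = 2 * (k-10) (k-1/2) (k+2/5) / [(k+6) (k+6) (k+1)] ; factor over Q: parameters, x = 2, and C = 9/4.


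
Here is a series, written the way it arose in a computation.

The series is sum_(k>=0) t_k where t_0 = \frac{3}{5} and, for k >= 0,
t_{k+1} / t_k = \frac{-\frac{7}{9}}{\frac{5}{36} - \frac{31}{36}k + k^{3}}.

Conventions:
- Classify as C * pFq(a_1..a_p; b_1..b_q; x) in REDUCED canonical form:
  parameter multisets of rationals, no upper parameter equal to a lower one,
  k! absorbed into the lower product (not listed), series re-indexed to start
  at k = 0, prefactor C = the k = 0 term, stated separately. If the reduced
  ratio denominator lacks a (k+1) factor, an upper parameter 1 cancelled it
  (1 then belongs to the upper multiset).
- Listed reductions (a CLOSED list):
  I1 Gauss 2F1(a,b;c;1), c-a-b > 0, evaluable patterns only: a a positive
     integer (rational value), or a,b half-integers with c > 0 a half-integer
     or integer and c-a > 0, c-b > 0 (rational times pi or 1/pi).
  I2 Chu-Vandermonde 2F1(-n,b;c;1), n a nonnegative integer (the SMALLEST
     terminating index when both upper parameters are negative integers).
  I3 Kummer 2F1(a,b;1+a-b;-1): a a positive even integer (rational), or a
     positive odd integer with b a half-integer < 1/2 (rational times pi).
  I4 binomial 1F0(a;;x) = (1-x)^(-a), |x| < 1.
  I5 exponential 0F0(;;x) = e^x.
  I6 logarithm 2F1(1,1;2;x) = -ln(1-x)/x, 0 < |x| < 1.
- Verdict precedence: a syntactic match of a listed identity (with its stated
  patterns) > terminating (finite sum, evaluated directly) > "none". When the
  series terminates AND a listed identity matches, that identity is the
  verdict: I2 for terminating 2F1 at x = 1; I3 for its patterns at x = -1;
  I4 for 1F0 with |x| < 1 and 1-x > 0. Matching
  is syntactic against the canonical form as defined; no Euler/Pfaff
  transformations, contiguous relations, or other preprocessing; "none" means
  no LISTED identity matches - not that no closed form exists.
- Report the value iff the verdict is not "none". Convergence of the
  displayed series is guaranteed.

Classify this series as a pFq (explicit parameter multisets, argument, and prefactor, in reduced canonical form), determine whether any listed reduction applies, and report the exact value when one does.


Reduced: x = -\frac{7}{9}, 0F2, upper = {-}, lower = {-\frac{5}{6}, -\frac{1}{6}}, C = \frac{3}{5}. Verdict: none (x = -\frac{7}{9}): each listed identity misses the multisets {-} ; {-\frac{5}{6}, -\frac{1}{6}}.

First insight: with t_0 = \frac{3}{5}, the expanded ratio factors over Q; C = 3/5, roots give parameters.
Ratio: r(k) = -\frac{7}{9} * 1 / [(k-\frac{5}{6}) (k-\frac{1}{6}) (k+1)] ; factor over Q: parameters, x = -\frac{7}{9}, and C = \frac{3}{5}.


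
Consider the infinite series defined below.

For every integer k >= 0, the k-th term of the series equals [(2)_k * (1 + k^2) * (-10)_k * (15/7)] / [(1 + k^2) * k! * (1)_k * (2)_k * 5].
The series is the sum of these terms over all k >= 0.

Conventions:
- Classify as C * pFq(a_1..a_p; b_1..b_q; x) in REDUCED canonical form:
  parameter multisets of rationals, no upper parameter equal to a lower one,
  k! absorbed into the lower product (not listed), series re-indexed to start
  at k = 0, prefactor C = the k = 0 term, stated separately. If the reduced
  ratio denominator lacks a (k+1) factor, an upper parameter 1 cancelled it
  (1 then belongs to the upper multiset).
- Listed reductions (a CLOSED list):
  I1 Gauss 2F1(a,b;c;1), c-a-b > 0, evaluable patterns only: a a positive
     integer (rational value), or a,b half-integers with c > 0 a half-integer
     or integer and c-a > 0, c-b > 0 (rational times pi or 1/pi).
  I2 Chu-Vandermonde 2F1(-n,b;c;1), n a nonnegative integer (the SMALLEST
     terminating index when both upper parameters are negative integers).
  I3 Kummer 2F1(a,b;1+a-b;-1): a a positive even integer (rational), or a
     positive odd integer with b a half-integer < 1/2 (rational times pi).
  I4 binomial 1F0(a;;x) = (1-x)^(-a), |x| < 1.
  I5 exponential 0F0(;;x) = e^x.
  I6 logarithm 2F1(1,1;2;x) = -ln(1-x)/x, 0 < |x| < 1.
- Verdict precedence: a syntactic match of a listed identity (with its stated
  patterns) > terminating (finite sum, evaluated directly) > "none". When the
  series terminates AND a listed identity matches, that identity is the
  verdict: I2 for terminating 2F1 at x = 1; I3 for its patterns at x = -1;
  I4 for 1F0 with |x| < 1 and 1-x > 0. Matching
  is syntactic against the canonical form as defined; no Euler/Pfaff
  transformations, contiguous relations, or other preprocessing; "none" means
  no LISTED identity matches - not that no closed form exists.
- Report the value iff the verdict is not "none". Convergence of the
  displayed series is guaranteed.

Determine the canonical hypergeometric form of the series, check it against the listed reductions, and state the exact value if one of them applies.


Canonical form: C = 3/7 times 1F1 with upper {-10}, lower {1}, x = 1. Verdict: terminating - upper -10 stops the sum at k = 10; the 11 terms are added exactly. Sum: 168919/940800.

Key observation: t_0 = 3/7 here, and striking the common factor k^2 + 1 reduces the term (C = 3/7).
Adjacent-term ratio: r(k) = 1 * (k-10) / [(k+1) (k+1)] ; factor over Q: parameters, x = 1, and C = 3/7.


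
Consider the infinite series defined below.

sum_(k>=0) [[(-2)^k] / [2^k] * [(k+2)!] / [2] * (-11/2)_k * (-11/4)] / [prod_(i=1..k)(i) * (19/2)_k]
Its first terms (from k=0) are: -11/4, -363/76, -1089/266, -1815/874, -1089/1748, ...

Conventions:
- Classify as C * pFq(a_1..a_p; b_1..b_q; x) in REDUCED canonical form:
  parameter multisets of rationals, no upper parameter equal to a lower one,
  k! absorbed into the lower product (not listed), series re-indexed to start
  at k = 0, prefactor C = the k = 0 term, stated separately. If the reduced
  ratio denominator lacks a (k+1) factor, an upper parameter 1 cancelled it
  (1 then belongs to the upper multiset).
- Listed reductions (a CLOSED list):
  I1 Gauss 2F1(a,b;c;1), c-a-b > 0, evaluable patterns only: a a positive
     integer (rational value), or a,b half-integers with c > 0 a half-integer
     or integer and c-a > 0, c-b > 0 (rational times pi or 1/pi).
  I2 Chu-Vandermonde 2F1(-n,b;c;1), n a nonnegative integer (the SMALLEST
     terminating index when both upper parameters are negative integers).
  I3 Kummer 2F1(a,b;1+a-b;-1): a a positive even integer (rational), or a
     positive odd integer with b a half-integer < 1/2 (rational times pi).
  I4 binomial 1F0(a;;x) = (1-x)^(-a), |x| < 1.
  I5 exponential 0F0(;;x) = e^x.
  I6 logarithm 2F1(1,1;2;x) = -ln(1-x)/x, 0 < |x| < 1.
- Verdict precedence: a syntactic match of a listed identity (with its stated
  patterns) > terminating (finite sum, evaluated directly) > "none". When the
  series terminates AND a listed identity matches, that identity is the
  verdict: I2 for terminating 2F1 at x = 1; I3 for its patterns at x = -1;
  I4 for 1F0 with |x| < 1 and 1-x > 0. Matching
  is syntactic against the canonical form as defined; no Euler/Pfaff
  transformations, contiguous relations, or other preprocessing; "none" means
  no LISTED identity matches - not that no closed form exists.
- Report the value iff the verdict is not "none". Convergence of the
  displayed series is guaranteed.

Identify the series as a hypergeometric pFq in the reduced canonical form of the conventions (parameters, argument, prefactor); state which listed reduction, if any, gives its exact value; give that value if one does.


At argument -1: a 2F1 with upper {-11/2, 3}, lower {19/2}, scaled by C = -11/4. Verdict: the Kummer evaluation I3 fires (x = -1; c = 19/2 equals 1+a-b for upper {-11/2, 3}: listed pattern). Value: (-1203345/262144) * pi.

Structural cue: with t_0 = -11/4, the product of the first k integers (C = -11/4) is k!.
Term ratio: r(k) = (-1) * (k-11/2) (k+3) / [(k+19/2) (k+1)] - rational in k. x = (-1); t_0 = -11/4; negate the roots.


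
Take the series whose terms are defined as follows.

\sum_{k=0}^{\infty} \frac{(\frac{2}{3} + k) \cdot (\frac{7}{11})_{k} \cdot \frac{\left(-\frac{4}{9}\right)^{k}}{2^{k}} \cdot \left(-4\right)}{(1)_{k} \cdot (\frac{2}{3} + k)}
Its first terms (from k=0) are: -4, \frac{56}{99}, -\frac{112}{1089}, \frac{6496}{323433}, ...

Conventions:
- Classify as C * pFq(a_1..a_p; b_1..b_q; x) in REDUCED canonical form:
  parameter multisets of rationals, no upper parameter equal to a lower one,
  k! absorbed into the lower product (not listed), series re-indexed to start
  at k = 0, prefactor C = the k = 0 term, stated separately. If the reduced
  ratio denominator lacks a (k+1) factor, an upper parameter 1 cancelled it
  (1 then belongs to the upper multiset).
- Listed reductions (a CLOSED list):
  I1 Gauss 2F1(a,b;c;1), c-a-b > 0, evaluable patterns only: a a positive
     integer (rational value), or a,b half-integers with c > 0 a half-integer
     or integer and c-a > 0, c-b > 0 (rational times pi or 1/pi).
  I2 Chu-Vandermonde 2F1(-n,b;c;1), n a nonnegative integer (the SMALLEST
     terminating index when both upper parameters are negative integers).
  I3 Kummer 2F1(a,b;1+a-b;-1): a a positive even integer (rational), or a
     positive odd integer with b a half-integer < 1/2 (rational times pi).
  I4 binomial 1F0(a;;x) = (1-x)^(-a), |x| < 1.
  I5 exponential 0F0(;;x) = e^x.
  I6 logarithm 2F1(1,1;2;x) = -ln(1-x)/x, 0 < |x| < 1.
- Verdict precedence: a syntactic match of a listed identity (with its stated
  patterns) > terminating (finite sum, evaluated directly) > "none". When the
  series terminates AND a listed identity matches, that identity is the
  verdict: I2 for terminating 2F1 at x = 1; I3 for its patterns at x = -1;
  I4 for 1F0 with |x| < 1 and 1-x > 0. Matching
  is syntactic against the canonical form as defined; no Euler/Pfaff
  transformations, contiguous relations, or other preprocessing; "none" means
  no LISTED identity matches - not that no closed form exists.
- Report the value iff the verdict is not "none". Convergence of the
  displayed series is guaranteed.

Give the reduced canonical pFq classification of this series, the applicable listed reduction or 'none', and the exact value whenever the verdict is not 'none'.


With C = -4: the canonical form is 1F0(\frac{7}{11}; -; -\frac{2}{9}). Verdict (x = -\frac{2}{9}): the I4 binomial reduction applies (the 1F0 binomial series: exponent -7/11, x = -\frac{2}{9}). Hence: \left(-4\right) \cdot \left(\frac{11}{9}\right)^{-\frac{7}{11}}.

The tell: with t_0 = -4, k + 2/3 divides numerator and denominator alike; prefactor -4 after cancelling.
Adjacent-term ratio: r(k) = -\frac{2}{9} * (k+\frac{7}{11}) / [(k+1)] - rational; roots negated = parameters, x = -\frac{2}{9}, C = -4.


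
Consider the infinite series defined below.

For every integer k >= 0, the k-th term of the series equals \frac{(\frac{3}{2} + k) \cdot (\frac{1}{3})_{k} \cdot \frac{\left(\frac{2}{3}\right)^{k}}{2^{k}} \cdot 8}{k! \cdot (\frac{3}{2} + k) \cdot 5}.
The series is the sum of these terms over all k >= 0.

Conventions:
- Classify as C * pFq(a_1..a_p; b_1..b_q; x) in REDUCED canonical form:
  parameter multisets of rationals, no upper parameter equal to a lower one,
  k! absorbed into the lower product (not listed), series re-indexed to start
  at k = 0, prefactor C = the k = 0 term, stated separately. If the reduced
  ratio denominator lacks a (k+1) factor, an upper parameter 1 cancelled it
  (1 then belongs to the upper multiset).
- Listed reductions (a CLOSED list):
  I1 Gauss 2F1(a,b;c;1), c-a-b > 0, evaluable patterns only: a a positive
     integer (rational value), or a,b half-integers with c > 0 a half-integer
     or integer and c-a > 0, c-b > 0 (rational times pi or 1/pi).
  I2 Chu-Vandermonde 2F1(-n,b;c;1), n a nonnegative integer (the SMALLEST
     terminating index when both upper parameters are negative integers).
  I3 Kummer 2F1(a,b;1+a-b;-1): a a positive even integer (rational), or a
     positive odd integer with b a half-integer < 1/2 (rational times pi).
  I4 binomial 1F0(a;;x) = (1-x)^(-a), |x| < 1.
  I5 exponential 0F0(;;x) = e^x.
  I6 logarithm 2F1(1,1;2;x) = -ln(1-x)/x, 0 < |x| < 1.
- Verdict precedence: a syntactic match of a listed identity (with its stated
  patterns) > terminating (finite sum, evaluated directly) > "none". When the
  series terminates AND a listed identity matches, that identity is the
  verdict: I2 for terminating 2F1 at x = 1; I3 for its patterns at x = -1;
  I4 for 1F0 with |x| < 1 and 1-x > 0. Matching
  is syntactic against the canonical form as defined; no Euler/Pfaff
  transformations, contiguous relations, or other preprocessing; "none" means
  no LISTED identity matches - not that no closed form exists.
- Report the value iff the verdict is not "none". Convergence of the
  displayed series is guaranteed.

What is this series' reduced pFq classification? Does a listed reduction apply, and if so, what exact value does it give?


Prefactor \frac{8}{5}, argument \frac{1}{3}: 1F0 with upper {\frac{1}{3}} over lower {-}. Verdict: binomial (I4) fires (the 1F0 binomial series: exponent -1/3, x = \frac{1}{3}). Exact value: \frac{8}{5} \cdot \left(\frac{2}{3}\right)^{-\frac{1}{3}}.

The tell: with t_0 = \frac{8}{5}, the two k-th powers (prefactor 8/5) combine into one argument.
Term ratio: r(k) = \frac{1}{3} * (k+\frac{1}{3}) / [(k+1)] - rational; roots negated = parameters, x = \frac{1}{3}, C = \frac{8}{5}.


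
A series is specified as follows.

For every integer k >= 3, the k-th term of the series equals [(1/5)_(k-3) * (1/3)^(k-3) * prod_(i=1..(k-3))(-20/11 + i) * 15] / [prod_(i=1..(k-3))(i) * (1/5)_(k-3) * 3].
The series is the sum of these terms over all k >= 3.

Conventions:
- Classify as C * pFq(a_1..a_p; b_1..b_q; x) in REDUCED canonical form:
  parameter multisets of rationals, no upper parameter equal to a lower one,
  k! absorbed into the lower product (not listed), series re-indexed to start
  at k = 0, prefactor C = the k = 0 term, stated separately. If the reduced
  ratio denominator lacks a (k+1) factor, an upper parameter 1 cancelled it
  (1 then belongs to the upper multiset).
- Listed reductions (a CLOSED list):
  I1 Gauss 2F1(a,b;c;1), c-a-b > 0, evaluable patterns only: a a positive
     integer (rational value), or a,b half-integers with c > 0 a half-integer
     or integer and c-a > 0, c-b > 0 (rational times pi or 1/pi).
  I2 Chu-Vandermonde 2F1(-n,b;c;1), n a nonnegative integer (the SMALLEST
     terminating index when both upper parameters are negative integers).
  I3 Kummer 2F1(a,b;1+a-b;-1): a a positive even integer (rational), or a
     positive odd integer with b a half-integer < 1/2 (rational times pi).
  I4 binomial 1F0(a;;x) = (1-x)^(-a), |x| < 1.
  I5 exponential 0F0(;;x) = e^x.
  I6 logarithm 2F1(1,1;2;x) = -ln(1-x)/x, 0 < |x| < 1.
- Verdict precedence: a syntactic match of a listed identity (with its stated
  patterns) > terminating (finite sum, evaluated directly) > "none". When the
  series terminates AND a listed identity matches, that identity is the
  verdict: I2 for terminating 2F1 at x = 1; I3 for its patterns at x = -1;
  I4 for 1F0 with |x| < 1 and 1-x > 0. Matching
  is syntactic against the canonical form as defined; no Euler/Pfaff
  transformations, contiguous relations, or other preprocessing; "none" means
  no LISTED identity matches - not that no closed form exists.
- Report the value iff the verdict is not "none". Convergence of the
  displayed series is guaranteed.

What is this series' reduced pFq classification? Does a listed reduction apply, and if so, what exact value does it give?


This is 5 * 1F0(-9/11; -; 1/3) in reduced canonical form. Verdict: this is the I4 binomial reduction (the 1F0 binomial series: exponent 9/11, x = 1/3). Hence: 5 * (2/3)^(9/11).

First insight: from the first term 5: the parameter 1/5 appears in both the upper and lower lists and cancels.
Adjacent-term ratio: r(k) = (1/3) * (k-9/11) / [(k+1)] - rational in k. x = (1/3); t_0 = 5; negate the roots.


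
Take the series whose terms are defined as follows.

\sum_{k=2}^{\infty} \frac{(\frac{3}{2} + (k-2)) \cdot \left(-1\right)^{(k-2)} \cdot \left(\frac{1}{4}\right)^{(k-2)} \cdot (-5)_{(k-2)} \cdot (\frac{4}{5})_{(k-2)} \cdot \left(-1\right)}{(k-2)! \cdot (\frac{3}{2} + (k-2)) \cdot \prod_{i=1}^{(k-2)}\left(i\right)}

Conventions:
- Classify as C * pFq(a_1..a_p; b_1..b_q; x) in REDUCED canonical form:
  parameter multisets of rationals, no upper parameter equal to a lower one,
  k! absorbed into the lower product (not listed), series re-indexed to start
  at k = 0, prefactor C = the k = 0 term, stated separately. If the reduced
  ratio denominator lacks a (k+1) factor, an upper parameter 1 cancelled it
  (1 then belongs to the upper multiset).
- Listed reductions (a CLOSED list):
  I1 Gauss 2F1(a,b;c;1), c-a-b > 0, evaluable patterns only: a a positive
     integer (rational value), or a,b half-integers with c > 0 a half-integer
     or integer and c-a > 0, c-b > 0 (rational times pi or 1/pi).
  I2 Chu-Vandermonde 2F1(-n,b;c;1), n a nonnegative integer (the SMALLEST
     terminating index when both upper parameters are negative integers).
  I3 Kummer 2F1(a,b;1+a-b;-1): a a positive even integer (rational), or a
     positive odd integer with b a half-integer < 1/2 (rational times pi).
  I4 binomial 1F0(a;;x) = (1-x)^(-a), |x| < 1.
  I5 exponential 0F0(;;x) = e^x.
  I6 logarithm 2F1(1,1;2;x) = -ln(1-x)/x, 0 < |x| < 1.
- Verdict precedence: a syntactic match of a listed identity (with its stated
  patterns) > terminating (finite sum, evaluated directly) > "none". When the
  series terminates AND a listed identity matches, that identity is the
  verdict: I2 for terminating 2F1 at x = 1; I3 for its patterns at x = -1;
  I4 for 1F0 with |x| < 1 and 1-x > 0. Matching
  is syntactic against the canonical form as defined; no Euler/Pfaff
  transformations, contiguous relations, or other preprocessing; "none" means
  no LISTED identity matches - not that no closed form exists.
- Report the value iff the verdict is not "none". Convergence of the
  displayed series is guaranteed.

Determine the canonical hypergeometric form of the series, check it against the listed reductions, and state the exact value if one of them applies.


This is -1 * 2F1(-5, \frac{4}{5}; 1; -\frac{1}{4}) in reduced canonical form. Verdict: terminating - upper -5 stops the sum at k = 5; the 6 terms are added exactly. Value: -\frac{10272269}{4000000}.

Key observation: t_0 = -1 here, and the lower running product (C = -1, x = -1/4) is a rising factorial.
Step ratio: r(k) = -\frac{1}{4} * (k-5) (k+\frac{4}{5}) / [(k+1) (k+1)] - rational in k, leading ratio -\frac{1}{4}; with t_0 = -1, classification follows.


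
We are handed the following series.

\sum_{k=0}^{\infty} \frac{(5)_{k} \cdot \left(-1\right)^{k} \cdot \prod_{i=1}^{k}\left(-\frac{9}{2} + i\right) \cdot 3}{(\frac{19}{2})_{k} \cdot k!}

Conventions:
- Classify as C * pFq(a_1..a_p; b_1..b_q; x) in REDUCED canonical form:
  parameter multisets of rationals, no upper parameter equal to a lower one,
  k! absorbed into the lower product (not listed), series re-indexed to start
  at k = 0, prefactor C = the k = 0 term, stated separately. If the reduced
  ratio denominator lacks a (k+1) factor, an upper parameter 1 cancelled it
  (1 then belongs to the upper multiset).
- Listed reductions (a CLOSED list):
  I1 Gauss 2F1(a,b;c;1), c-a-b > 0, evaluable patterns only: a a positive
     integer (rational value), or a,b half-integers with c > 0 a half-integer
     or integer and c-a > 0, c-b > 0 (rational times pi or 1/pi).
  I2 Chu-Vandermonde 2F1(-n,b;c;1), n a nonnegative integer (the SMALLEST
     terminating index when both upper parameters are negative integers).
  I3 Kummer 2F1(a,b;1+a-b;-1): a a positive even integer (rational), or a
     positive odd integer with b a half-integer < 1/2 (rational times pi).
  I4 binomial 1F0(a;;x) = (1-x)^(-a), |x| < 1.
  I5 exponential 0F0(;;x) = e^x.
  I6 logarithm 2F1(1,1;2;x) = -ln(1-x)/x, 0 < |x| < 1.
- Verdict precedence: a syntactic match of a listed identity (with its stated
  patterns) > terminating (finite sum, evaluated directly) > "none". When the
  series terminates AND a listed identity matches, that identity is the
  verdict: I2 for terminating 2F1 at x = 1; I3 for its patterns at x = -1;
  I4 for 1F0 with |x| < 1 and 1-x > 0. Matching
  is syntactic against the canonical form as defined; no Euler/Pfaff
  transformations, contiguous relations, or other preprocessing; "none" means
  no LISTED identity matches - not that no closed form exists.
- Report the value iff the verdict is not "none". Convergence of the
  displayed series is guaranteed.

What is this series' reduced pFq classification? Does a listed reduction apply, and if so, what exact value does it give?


Classification (C = 3): 2F1 with upper {-\frac{7}{2}, 5}, lower {\frac{19}{2}}, argument x = -1. Verdict at x = -1: the Kummer evaluation I3 matches (x = -1; c = \frac{19}{2} equals 1+a-b for upper {-\frac{7}{2}, 5}: listed pattern). Exact value: \frac{2297295}{524288} \cdot \pi.

Structural cue: x = -1 and the running product (prefactor 3) telescopes to a rising factorial.
Term ratio: r(k) = -1 * (k-\frac{7}{2}) (k+5) / [(k+\frac{19}{2}) (k+1)] - rational in k. x = -1; t_0 = 3; negate the roots.


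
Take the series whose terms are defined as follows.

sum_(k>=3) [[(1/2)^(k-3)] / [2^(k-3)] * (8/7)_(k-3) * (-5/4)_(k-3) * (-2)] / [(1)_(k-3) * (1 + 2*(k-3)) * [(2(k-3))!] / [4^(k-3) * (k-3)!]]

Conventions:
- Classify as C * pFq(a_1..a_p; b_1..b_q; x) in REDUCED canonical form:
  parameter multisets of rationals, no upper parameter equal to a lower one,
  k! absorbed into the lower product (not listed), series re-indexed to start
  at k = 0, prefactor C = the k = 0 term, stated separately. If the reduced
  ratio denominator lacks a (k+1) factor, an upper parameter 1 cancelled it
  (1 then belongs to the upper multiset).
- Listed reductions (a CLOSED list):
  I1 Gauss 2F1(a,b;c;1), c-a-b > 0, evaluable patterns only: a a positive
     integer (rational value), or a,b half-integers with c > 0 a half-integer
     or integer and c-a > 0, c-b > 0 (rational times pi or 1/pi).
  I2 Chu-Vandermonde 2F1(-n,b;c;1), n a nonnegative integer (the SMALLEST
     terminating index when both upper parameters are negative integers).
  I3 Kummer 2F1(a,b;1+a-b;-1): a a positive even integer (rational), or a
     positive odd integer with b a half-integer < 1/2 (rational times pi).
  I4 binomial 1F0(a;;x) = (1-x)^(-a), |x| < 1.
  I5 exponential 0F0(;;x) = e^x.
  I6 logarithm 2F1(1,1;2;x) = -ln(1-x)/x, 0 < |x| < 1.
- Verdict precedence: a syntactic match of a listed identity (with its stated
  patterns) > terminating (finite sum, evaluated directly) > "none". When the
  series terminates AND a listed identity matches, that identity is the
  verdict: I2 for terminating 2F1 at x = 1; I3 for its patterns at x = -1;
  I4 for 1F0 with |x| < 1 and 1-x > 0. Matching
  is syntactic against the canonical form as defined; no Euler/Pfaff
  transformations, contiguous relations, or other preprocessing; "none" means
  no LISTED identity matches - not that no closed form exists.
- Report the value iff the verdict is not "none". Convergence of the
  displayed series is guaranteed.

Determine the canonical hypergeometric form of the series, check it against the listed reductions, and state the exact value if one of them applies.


Prefactor -2, argument 1/4: 2F1 with upper {-5/4, 8/7} over lower {3/2}. Verdict: none here - no I1-I6 shape fits x = 1/4 with lower {3/2}.

Key step: x = (1/4) and (1)_k (prefactor -2) is k! itself.
Adjacent-term ratio: r(k) = (1/4) * (k-5/4) (k+8/7) / [(k+3/2) (k+1)] - rational in k. x = (1/4); t_0 = -2; negate the roots.


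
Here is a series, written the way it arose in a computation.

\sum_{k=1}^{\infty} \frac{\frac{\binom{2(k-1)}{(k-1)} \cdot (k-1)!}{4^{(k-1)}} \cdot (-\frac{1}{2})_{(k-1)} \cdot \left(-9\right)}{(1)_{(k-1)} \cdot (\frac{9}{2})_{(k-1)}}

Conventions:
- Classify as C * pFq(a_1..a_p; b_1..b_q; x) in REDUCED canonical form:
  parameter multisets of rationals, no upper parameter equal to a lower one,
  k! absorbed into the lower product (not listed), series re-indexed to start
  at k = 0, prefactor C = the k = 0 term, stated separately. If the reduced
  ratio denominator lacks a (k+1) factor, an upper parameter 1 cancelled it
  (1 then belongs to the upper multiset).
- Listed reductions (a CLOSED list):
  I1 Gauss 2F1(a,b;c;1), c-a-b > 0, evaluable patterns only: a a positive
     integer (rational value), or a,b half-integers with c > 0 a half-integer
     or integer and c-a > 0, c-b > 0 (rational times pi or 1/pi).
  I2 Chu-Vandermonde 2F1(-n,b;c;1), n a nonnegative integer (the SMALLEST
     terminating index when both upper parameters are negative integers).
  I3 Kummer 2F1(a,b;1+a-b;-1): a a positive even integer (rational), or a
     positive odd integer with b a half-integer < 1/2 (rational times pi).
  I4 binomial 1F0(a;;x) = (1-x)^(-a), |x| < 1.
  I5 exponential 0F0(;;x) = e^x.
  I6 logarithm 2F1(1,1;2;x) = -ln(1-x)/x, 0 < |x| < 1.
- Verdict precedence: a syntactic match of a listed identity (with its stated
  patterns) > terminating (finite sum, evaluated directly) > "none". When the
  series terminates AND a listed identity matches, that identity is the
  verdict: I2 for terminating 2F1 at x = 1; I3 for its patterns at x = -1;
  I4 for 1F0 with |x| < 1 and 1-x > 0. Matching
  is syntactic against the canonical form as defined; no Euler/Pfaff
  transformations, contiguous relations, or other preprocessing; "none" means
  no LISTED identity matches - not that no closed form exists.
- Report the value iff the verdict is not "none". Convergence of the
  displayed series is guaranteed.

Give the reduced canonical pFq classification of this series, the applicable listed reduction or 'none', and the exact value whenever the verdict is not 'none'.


This is -9 * 2F1(-\frac{1}{2}, \frac{1}{2}; \frac{9}{2}; 1) in reduced canonical form. Verdict: the half-integer Gauss pattern (I1) fires (x = 1; upper {-\frac{1}{2}, \frac{1}{2}} half-integers, c = \frac{9}{2} in the evaluable pattern). Hence: \left(-\frac{11025}{4096}\right) \cdot \pi.

Key observation: from the first term -9: C(2k,k) (C = -9, x = 1) equals 4^k (1/2)_k / k!.
Ratio: r(k) = 1 * (k-\frac{1}{2}) (k+\frac{1}{2}) / [(k+\frac{9}{2}) (k+1)] - rational in k. x = 1; t_0 = -9; negate the roots.
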